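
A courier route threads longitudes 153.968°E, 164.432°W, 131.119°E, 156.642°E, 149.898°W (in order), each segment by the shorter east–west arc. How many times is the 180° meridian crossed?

Leg 1: +153.968° → -164.432°, shortest Δλ = 41.6° (east) — crosses 180°.
Leg 2: -164.432° → +131.119°, shortest Δλ = -64.449° (west) — crosses 180°.
Leg 3: +131.119° → +156.642°, shortest Δλ = 25.523° (east) — does not cross 180°.
Leg 4: +156.642° → -149.898°, shortest Δλ = 53.46° (east) — crosses 180°.
Total crossings: 3.

3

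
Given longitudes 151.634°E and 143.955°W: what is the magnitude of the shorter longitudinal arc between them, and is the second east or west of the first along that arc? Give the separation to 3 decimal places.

64.411° east

Raw difference: -143.955 − 151.634 = -295.589°.
Normalise into (−180°, 180°]: -295.589° + 360° = 64.411°.
Positive ⇒ the second point lies to the east; separation 64.411°.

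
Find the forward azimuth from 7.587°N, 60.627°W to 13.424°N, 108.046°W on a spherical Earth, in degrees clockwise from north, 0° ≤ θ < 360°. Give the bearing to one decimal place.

Δλ = -108.046 − -60.627 = -47.419°.
θ = atan2( sin Δλ · cos φ₂ , cos φ₁ · sin φ₂ − sin φ₁ · cos φ₂ · cos Δλ )
  = atan2(-0.71620, 0.14323) = -78.691° → normalised to [0°, 360°): 281.309°.

281.3°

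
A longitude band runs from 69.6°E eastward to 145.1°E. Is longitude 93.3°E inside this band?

Band width going east from +69.6° to +145.1°: ((145.1 − 69.6) mod 360) = 75.5°.
Offset of +93.3° east of the west edge: ((93.3 − 69.6) mod 360) = 23.7°.
23.7° ≤ 75.5° ⇒ inside.

Yes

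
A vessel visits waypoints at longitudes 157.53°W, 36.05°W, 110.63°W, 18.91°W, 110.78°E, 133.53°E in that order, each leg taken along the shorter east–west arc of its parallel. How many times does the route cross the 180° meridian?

0

Leg 1: -157.53° → -36.05°, shortest Δλ = 121.48° (east) — does not cross 180°.
Leg 2: -36.05° → -110.63°, shortest Δλ = -74.58° (west) — does not cross 180°.
Leg 3: -110.63° → -18.91°, shortest Δλ = 91.72° (east) — does not cross 180°.
Leg 4: -18.91° → +110.78°, shortest Δλ = 129.69° (east) — does not cross 180°.
Leg 5: +110.78° → +133.53°, shortest Δλ = 22.75° (east) — does not cross 180°.
Total crossings: 0.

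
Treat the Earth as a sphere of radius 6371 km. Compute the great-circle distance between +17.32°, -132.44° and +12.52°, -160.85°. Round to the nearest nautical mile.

1672 nmi

Δλ = -160.85 − -132.44 = -28.41°.
Δφ = 12.52 − 17.32 = -4.80°.
a = sin²(Δφ/2) + cos φ₁ · cos φ₂ · sin²(Δλ/2) = 0.057873.
c = 2·atan2(√a, √(1−a)) = 0.48590 rad → d = 6371·c ≈ 3095.69 km ≈ 1671.54 nmi.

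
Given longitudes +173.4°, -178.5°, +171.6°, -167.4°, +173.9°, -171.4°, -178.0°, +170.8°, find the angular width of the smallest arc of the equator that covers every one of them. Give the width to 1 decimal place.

21.8°

Sort the longitudes: -178.5°, -178.0°, -171.4°, -167.4°, +170.8°, +171.6°, +173.4°, +173.9°.
Eastward gaps between consecutive values (wrapping around): 0.5°, 6.6°, 4.0°, 338.2°, 0.8°, 1.8°, 0.5°, 7.6°.
Largest gap = 338.2° ⇒ minimal covering band is its complement: 360° − 338.2° = 21.8°.
Band runs from +170.8° eastward to -167.4°, crossing the antimeridian.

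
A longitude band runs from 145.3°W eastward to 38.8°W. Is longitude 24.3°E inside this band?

No

Band width going east from -145.3° to -38.8°: ((-38.8 − -145.3) mod 360) = 106.5°.
Offset of +24.3° east of the west edge: ((24.3 − -145.3) mod 360) = 169.6°.
169.6° > 106.5° ⇒ outside.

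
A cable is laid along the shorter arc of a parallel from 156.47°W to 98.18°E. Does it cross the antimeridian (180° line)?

Yes

Naïve |98.18 − -156.47| = 254.65° > 180°, so the shorter arc goes the other way round — across 180°.
Signed shortest Δλ = ((98.18 − -156.47 + 180) mod 360) − 180 = -105.35°.
Going west by 105.35° from -156.47° passes through 180° before reaching +98.18°.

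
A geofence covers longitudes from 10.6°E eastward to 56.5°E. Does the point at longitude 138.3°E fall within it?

No

Band width going east from +10.6° to +56.5°: ((56.5 − 10.6) mod 360) = 45.9°.
Offset of +138.3° east of the west edge: ((138.3 − 10.6) mod 360) = 127.7°.
127.7° > 45.9° ⇒ outside.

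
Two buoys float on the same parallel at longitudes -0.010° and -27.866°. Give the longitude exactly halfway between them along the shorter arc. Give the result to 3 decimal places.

-13.938°

Signed shortest Δλ from -0.010° to -27.866° is -27.856°.
Midpoint longitude = -0.010° + (-27.856°)/2 = -0.010° − 13.928° = -13.938°.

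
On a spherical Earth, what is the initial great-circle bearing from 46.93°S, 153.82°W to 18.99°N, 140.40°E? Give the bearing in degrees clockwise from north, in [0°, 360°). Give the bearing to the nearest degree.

300°

Δλ = 140.40 − -153.82 = 294.22°; wrapped into (−180°, 180°]: -65.78°.
θ = atan2( sin Δλ · cos φ₂ , cos φ₁ · sin φ₂ − sin φ₁ · cos φ₂ · cos Δλ )
  = atan2(-0.86234, 0.50559) = -59.617° → normalised to [0°, 360°): 300.383°.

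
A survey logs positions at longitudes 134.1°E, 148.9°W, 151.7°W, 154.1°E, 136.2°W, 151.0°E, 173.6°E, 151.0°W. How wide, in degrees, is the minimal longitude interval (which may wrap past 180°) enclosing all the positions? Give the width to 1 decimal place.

Sort the longitudes: -151.7°, -151.0°, -148.9°, -136.2°, +134.1°, +151.0°, +154.1°, +173.6°.
Eastward gaps between consecutive values (wrapping around): 0.7°, 2.1°, 12.7°, 270.3°, 16.9°, 3.1°, 19.5°, 34.7°.
Largest gap = 270.3° ⇒ minimal covering band is its complement: 360° − 270.3° = 89.7°.
Band runs from +134.1° eastward to -136.2°, crossing the antimeridian.

89.7°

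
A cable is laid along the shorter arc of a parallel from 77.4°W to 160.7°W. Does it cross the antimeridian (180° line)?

No

Signed shortest Δλ = ((-160.7 − -77.4 + 180) mod 360) − 180 = -83.3°.
Going west by 83.3° from -77.4° reaches -160.7° without touching 180°.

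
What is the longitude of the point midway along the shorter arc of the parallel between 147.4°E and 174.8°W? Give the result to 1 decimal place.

166.3°E

Signed shortest Δλ from +147.4° to -174.8° is +37.8°.
Midpoint longitude = +147.4° + (+37.8°)/2 = +147.4° + 18.9° = +166.3°.
(The naïve average (+147.4 + -174.8)/2 = -13.7° is on the wrong side of the globe.)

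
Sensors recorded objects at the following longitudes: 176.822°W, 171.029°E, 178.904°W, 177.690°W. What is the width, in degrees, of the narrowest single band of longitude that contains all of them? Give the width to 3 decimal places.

12.149°

Sort the longitudes: -178.904°, -177.690°, -176.822°, +171.029°.
Eastward gaps between consecutive values (wrapping around): 1.214°, 0.868°, 347.851°, 10.067°.
Largest gap = 347.851° ⇒ minimal covering band is its complement: 360° − 347.851° = 12.149°.
Band runs from +171.029° eastward to -176.822°, crossing the antimeridian.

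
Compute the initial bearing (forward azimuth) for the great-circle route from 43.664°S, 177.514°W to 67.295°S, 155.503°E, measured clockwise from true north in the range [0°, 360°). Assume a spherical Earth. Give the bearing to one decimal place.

Δλ = 155.503 − -177.514 = 333.017°; wrapped into (−180°, 180°]: -26.983°.
θ = atan2( sin Δλ · cos φ₂ , cos φ₁ · sin φ₂ − sin φ₁ · cos φ₂ · cos Δλ )
  = atan2(-0.17513, -0.42986) = -157.833° → normalised to [0°, 360°): 202.167°.

202.2°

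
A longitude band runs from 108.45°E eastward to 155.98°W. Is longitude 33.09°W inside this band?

No

Band width going east from +108.45° to -155.98°: ((-155.98 − 108.45) mod 360) = 95.57°.
Offset of -33.09° east of the west edge: ((-33.09 − 108.45) mod 360) = 218.46°.
218.46° > 95.57° ⇒ outside.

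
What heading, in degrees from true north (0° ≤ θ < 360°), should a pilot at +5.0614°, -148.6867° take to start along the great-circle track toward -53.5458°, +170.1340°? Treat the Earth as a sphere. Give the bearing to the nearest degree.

Δλ = 170.1340 − -148.6867 = 318.8207°; wrapped into (−180°, 180°]: -41.1793°.
θ = atan2( sin Δλ · cos φ₂ , cos φ₁ · sin φ₂ − sin φ₁ · cos φ₂ · cos Δλ )
  = atan2(-0.39122, -0.84065) = -155.044° → normalised to [0°, 360°): 204.956°.

205°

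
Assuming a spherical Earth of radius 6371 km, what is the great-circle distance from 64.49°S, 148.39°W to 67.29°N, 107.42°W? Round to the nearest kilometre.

15010 km

Δλ = -107.42 − -148.39 = 40.97°.
Δφ = 67.29 − -64.49 = 131.78°.
a = sin²(Δφ/2) + cos φ₁ · cos φ₂ · sin²(Δλ/2) = 0.853499.
c = 2·atan2(√a, √(1−a)) = 2.35604 rad → d = 6371·c ≈ 15010.34 km.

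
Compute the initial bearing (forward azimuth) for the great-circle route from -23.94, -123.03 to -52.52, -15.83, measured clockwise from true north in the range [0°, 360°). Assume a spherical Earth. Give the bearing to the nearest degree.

Δλ = -15.83 − -123.03 = 107.20°.
θ = atan2( sin Δλ · cos φ₂ , cos φ₁ · sin φ₂ − sin φ₁ · cos φ₂ · cos Δλ )
  = atan2(0.58127, -0.79831) = 143.941° → normalised to [0°, 360°): 143.941°.

144°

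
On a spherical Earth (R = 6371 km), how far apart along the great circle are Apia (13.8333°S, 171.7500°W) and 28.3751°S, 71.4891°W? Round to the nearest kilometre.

10253 km

Δλ = -71.4891 − -171.7500 = 100.2609°.
Δφ = -28.3751 − -13.8333 = -14.5418°.
a = sin²(Δφ/2) + cos φ₁ · cos φ₂ · sin²(Δλ/2) = 0.519277.
c = 2·atan2(√a, √(1−a)) = 1.60936 rad → d = 6371·c ≈ 10253.23 km.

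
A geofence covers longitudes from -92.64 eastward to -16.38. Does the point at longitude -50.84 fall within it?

Yes

Band width going east from -92.64° to -16.38°: ((-16.38 − -92.64) mod 360) = 76.26°.
Offset of -50.84° east of the west edge: ((-50.84 − -92.64) mod 360) = 41.80°.
41.80° ≤ 76.26° ⇒ inside.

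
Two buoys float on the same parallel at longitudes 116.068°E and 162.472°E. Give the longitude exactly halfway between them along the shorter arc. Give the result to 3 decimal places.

139.270°E

Signed shortest Δλ from +116.068° to +162.472° is +46.404°.
Midpoint longitude = +116.068° + (+46.404°)/2 = +116.068° + 23.202° = +139.270°.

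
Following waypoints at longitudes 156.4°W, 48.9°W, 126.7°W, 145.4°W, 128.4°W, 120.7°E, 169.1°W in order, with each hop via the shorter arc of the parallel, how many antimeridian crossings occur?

Leg 1: -156.4° → -48.9°, shortest Δλ = 107.5° (east) — does not cross 180°.
Leg 2: -48.9° → -126.7°, shortest Δλ = -77.8° (west) — does not cross 180°.
Leg 3: -126.7° → -145.4°, shortest Δλ = -18.7° (west) — does not cross 180°.
Leg 4: -145.4° → -128.4°, shortest Δλ = 17.0° (east) — does not cross 180°.
Leg 5: -128.4° → +120.7°, shortest Δλ = -110.9° (west) — crosses 180°.
Leg 6: +120.7° → -169.1°, shortest Δλ = 70.2° (east) — crosses 180°.
Total crossings: 2.

2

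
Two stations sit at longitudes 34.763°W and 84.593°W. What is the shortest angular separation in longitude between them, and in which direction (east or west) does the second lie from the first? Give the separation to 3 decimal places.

Raw difference: -84.593 − -34.763 = -49.83°.
Normalise into (−180°, 180°]: -49.83° stays -49.83°.
Negative ⇒ the second point lies to the west; separation 49.830°.

49.830° west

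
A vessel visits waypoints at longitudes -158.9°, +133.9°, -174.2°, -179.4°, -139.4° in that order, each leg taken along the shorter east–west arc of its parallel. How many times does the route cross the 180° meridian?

2

Leg 1: -158.9° → +133.9°, shortest Δλ = -67.2° (west) — crosses 180°.
Leg 2: +133.9° → -174.2°, shortest Δλ = 51.9° (east) — crosses 180°.
Leg 3: -174.2° → -179.4°, shortest Δλ = -5.2° (west) — does not cross 180°.
Leg 4: -179.4° → -139.4°, shortest Δλ = 40.0° (east) — does not cross 180°.
Total crossings: 2.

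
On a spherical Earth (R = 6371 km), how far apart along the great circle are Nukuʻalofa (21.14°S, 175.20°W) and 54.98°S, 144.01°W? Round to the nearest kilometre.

4573 km

Δλ = -144.01 − -175.20 = 31.19°.
Δφ = -54.98 − -21.14 = -33.84°.
a = sin²(Δφ/2) + cos φ₁ · cos φ₂ · sin²(Δλ/2) = 0.123385.
c = 2·atan2(√a, √(1−a)) = 0.71784 rad → d = 6371·c ≈ 4573.35 km.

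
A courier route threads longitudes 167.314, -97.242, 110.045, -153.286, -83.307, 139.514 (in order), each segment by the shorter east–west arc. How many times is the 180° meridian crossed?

Leg 1: +167.314° → -97.242°, shortest Δλ = 95.444° (east) — crosses 180°.
Leg 2: -97.242° → +110.045°, shortest Δλ = -152.713° (west) — crosses 180°.
Leg 3: +110.045° → -153.286°, shortest Δλ = 96.669° (east) — crosses 180°.
Leg 4: -153.286° → -83.307°, shortest Δλ = 69.979° (east) — does not cross 180°.
Leg 5: -83.307° → +139.514°, shortest Δλ = -137.179° (west) — crosses 180°.
Total crossings: 4.

4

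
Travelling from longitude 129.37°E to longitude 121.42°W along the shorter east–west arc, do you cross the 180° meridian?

Yes

Naïve |-121.42 − 129.37| = 250.79° > 180°, so the shorter arc goes the other way round — across 180°.
Signed shortest Δλ = ((-121.42 − 129.37 + 180) mod 360) − 180 = 109.21°.
Going east by 109.21° from +129.37° passes through 180° before reaching -121.42°.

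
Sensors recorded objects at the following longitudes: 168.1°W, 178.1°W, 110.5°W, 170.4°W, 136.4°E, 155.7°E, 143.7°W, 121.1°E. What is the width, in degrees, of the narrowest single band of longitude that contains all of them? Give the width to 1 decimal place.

128.4°

Sort the longitudes: -178.1°, -170.4°, -168.1°, -143.7°, -110.5°, +121.1°, +136.4°, +155.7°.
Eastward gaps between consecutive values (wrapping around): 7.7°, 2.3°, 24.4°, 33.2°, 231.6°, 15.3°, 19.3°, 26.2°.
Largest gap = 231.6° ⇒ minimal covering band is its complement: 360° − 231.6° = 128.4°.
Band runs from +121.1° eastward to -110.5°, crossing the antimeridian.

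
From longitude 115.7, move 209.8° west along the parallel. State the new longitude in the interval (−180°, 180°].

-94.1°

Start at +115.7°; shift −209.8° → -94.1°.
-94.1° already lies in (−180°, 180°].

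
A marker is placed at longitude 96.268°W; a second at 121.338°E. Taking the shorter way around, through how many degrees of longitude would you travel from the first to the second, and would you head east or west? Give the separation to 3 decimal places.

142.394° west

Raw difference: 121.338 − -96.268 = 217.606°.
Normalise into (−180°, 180°]: 217.606° − 360° = -142.394°.
Negative ⇒ the second point lies to the west; separation 142.394°.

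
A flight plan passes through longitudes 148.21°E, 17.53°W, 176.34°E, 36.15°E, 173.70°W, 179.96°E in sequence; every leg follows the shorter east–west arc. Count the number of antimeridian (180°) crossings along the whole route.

Leg 1: +148.21° → -17.53°, shortest Δλ = -165.74° (west) — does not cross 180°.
Leg 2: -17.53° → +176.34°, shortest Δλ = -166.13° (west) — crosses 180°.
Leg 3: +176.34° → +36.15°, shortest Δλ = -140.19° (west) — does not cross 180°.
Leg 4: +36.15° → -173.70°, shortest Δλ = 150.15° (east) — crosses 180°.
Leg 5: -173.70° → +179.96°, shortest Δλ = -6.34° (west) — crosses 180°.
Total crossings: 3.

3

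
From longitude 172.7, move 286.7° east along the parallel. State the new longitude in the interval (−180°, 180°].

Start at +172.7°; shift +286.7° → +459.4°.
+459.4° lies outside (−180°, 180°]; subtract 360° → +99.4°.

+99.4°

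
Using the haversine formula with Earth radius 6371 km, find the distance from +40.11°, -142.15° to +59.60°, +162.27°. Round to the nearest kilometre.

4364 km

Δλ = 162.27 − -142.15 = 304.42°; wrapped into (−180°, 180°]: -55.58°.
Δφ = 59.60 − 40.11 = 19.49°.
a = sin²(Δφ/2) + cos φ₁ · cos φ₂ · sin²(Δλ/2) = 0.112777.
c = 2·atan2(√a, √(1−a)) = 0.68496 rad → d = 6371·c ≈ 4363.87 km.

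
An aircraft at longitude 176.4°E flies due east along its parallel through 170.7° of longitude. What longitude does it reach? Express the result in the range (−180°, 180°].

Start at +176.4°; shift +170.7° → +347.1°.
+347.1° lies outside (−180°, 180°]; subtract 360° → -12.9°.

12.9°W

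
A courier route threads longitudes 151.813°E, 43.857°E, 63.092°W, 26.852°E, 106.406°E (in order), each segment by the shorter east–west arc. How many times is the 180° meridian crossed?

0

Leg 1: +151.813° → +43.857°, shortest Δλ = -107.956° (west) — does not cross 180°.
Leg 2: +43.857° → -63.092°, shortest Δλ = -106.949° (west) — does not cross 180°.
Leg 3: -63.092° → +26.852°, shortest Δλ = 89.944° (east) — does not cross 180°.
Leg 4: +26.852° → +106.406°, shortest Δλ = 79.554° (east) — does not cross 180°.
Total crossings: 0.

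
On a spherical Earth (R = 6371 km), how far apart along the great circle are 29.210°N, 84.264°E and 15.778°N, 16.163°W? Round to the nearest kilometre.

10131 km

Δλ = -16.163 − 84.264 = -100.427°.
Δφ = 15.778 − 29.210 = -13.432°.
a = sin²(Δφ/2) + cos φ₁ · cos φ₂ · sin²(Δλ/2) = 0.509660.
c = 2·atan2(√a, √(1−a)) = 1.59012 rad → d = 6371·c ≈ 10130.64 km.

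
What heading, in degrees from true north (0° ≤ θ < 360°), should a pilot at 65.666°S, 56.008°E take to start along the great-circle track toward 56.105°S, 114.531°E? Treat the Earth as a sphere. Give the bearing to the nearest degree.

Δλ = 114.531 − 56.008 = 58.523°.
θ = atan2( sin Δλ · cos φ₂ , cos φ₁ · sin φ₂ − sin φ₁ · cos φ₂ · cos Δλ )
  = atan2(0.47561, -0.07671) = 99.162° → normalised to [0°, 360°): 99.162°.

99°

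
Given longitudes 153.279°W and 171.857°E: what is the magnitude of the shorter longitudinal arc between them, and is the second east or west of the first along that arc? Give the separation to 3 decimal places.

34.864° west

Raw difference: 171.857 − -153.279 = 325.136°.
Normalise into (−180°, 180°]: 325.136° − 360° = -34.864°.
Negative ⇒ the second point lies to the west; separation 34.864°.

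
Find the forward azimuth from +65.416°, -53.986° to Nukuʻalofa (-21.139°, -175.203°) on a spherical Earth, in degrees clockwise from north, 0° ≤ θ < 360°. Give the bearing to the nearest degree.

Δλ = -175.203 − -53.986 = -121.217°.
θ = atan2( sin Δλ · cos φ₂ , cos φ₁ · sin φ₂ − sin φ₁ · cos φ₂ · cos Δλ )
  = atan2(-0.79766, 0.28955) = -70.049° → normalised to [0°, 360°): 289.951°.

290°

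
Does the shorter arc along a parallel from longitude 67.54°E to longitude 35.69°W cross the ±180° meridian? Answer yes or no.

Signed shortest Δλ = ((-35.69 − 67.54 + 180) mod 360) − 180 = -103.23°.
Going west by 103.23° from +67.54° reaches -35.69° without touching 180°.

No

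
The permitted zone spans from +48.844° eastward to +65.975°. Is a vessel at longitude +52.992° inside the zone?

Yes

Band width going east from +48.844° to +65.975°: ((65.975 − 48.844) mod 360) = 17.131°.
Offset of +52.992° east of the west edge: ((52.992 − 48.844) mod 360) = 4.148°.
4.148° ≤ 17.131° ⇒ inside.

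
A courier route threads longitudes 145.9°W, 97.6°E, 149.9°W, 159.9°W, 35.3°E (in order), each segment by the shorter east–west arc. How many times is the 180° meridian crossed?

Leg 1: -145.9° → +97.6°, shortest Δλ = -116.5° (west) — crosses 180°.
Leg 2: +97.6° → -149.9°, shortest Δλ = 112.5° (east) — crosses 180°.
Leg 3: -149.9° → -159.9°, shortest Δλ = -10.0° (west) — does not cross 180°.
Leg 4: -159.9° → +35.3°, shortest Δλ = -164.8° (west) — crosses 180°.
Total crossings: 3.

3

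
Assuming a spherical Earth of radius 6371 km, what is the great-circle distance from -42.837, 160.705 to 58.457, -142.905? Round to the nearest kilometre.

Δλ = -142.905 − 160.705 = -303.610°; wrapped into (−180°, 180°]: 56.390°.
Δφ = 58.457 − -42.837 = 101.294°.
a = sin²(Δφ/2) + cos φ₁ · cos φ₂ · sin²(Δλ/2) = 0.683556.
c = 2·atan2(√a, √(1−a)) = 1.94670 rad → d = 6371·c ≈ 12402.42 km.

12402 km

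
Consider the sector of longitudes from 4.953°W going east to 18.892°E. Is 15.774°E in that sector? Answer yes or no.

Yes

Band width going east from -4.953° to +18.892°: ((18.892 − -4.953) mod 360) = 23.845°.
Offset of +15.774° east of the west edge: ((15.774 − -4.953) mod 360) = 20.727°.
20.727° ≤ 23.845° ⇒ inside.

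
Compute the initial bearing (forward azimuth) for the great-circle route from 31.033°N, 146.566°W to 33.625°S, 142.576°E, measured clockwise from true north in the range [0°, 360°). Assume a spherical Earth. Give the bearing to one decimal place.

Δλ = 142.576 − -146.566 = 289.142°; wrapped into (−180°, 180°]: -70.858°.
θ = atan2( sin Δλ · cos φ₂ , cos φ₁ · sin φ₂ − sin φ₁ · cos φ₂ · cos Δλ )
  = atan2(-0.78664, -0.61526) = -128.030° → normalised to [0°, 360°): 231.970°.

232.0°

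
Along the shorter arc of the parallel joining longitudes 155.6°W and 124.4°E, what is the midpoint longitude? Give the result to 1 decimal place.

Signed shortest Δλ from -155.6° to +124.4° is -80.0°.
Midpoint longitude = -155.6° + (-80.0°)/2 = -155.6° − 40.0° = -195.6°.
Normalise into (−180°, 180°]: +164.4°.
(The naïve average (-155.6 + +124.4)/2 = -15.6° is on the wrong side of the globe.)

164.4°E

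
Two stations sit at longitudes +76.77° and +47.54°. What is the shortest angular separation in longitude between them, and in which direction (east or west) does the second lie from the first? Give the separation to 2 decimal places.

Raw difference: 47.54 − 76.77 = -29.23°.
Normalise into (−180°, 180°]: -29.23° stays -29.23°.
Negative ⇒ the second point lies to the west; separation 29.23°.

29.23° west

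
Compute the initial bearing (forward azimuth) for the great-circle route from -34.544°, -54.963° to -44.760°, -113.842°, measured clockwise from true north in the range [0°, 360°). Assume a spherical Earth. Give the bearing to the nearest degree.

239°

Δλ = -113.842 − -54.963 = -58.879°.
θ = atan2( sin Δλ · cos φ₂ , cos φ₁ · sin φ₂ − sin φ₁ · cos φ₂ · cos Δλ )
  = atan2(-0.60787, -0.37189) = -121.458° → normalised to [0°, 360°): 238.542°.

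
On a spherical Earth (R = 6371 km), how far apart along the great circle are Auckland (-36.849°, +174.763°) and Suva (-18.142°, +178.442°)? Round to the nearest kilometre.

2111 km

Δλ = 178.442 − 174.763 = 3.679°.
Δφ = -18.142 − -36.849 = 18.707°.
a = sin²(Δφ/2) + cos φ₁ · cos φ₂ · sin²(Δλ/2) = 0.027198.
c = 2·atan2(√a, √(1−a)) = 0.33135 rad → d = 6371·c ≈ 2111.03 km.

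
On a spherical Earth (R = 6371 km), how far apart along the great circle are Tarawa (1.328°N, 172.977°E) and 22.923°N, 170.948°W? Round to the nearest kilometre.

2963 km

Δλ = -170.948 − 172.977 = -343.925°; wrapped into (−180°, 180°]: 16.075°.
Δφ = 22.923 − 1.328 = 21.595°.
a = sin²(Δφ/2) + cos φ₁ · cos φ₂ · sin²(Δλ/2) = 0.053097.
c = 2·atan2(√a, √(1−a)) = 0.46503 rad → d = 6371·c ≈ 2962.73 km.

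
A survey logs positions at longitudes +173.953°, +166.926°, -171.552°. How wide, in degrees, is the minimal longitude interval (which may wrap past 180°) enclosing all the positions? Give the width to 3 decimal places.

21.522°

Sort the longitudes: -171.552°, +166.926°, +173.953°.
Eastward gaps between consecutive values (wrapping around): 338.478°, 7.027°, 14.495°.
Largest gap = 338.478° ⇒ minimal covering band is its complement: 360° − 338.478° = 21.522°.
Band runs from +166.926° eastward to -171.552°, crossing the antimeridian.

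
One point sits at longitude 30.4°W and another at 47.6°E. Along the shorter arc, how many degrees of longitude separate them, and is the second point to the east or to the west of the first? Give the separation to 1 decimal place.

78.0° east

Raw difference: 47.6 − -30.4 = 78.0°.
Normalise into (−180°, 180°]: 78.0° stays 78.0°.
Positive ⇒ the second point lies to the east; separation 78.0°.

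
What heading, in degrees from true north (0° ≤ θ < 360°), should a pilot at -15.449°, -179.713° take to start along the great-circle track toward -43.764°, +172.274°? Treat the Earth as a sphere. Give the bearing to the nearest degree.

192°

Δλ = 172.274 − -179.713 = 351.987°; wrapped into (−180°, 180°]: -8.013°.
θ = atan2( sin Δλ · cos φ₂ , cos φ₁ · sin φ₂ − sin φ₁ · cos φ₂ · cos Δλ )
  = atan2(-0.10067, -0.47620) = -168.063° → normalised to [0°, 360°): 191.937°.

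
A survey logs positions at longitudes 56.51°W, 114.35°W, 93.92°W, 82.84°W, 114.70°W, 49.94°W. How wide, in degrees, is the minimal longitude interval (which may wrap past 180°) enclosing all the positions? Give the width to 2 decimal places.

64.76°

Sort the longitudes: -114.70°, -114.35°, -93.92°, -82.84°, -56.51°, -49.94°.
Eastward gaps between consecutive values (wrapping around): 0.35°, 20.43°, 11.08°, 26.33°, 6.57°, 295.24°.
Largest gap = 295.24° ⇒ minimal covering band is its complement: 360° − 295.24° = 64.76°.
Band runs from -114.70° eastward to -49.94°.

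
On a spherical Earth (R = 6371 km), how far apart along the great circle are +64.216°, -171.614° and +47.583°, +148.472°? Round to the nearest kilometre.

Δλ = 148.472 − -171.614 = 320.086°; wrapped into (−180°, 180°]: -39.914°.
Δφ = 47.583 − 64.216 = -16.633°.
a = sin²(Δφ/2) + cos φ₁ · cos φ₂ · sin²(Δλ/2) = 0.055101.
c = 2·atan2(√a, √(1−a)) = 0.47390 rad → d = 6371·c ≈ 3019.19 km.

3019 km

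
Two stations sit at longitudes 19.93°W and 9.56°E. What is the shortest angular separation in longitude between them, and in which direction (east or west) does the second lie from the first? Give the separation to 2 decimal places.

29.49° east

Raw difference: 9.56 − -19.93 = 29.49°.
Normalise into (−180°, 180°]: 29.49° stays 29.49°.
Positive ⇒ the second point lies to the east; separation 29.49°.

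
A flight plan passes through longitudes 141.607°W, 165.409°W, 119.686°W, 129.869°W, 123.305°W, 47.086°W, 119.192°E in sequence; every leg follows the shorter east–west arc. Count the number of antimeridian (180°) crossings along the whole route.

0

Leg 1: -141.607° → -165.409°, shortest Δλ = -23.802° (west) — does not cross 180°.
Leg 2: -165.409° → -119.686°, shortest Δλ = 45.723° (east) — does not cross 180°.
Leg 3: -119.686° → -129.869°, shortest Δλ = -10.183° (west) — does not cross 180°.
Leg 4: -129.869° → -123.305°, shortest Δλ = 6.564° (east) — does not cross 180°.
Leg 5: -123.305° → -47.086°, shortest Δλ = 76.219° (east) — does not cross 180°.
Leg 6: -47.086° → +119.192°, shortest Δλ = 166.278° (east) — does not cross 180°.
Total crossings: 0.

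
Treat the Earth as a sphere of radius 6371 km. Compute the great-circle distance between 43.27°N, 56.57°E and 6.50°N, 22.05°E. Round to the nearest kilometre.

Δλ = 22.05 − 56.57 = -34.52°.
Δφ = 6.50 − 43.27 = -36.77°.
a = sin²(Δφ/2) + cos φ₁ · cos φ₂ · sin²(Δλ/2) = 0.163167.
c = 2·atan2(√a, √(1−a)) = 0.83164 rad → d = 6371·c ≈ 5298.37 km.

5298 km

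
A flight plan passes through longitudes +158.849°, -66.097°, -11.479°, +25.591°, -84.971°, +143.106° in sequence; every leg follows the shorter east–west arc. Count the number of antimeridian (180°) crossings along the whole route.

Leg 1: +158.849° → -66.097°, shortest Δλ = 135.054° (east) — crosses 180°.
Leg 2: -66.097° → -11.479°, shortest Δλ = 54.618° (east) — does not cross 180°.
Leg 3: -11.479° → +25.591°, shortest Δλ = 37.07° (east) — does not cross 180°.
Leg 4: +25.591° → -84.971°, shortest Δλ = -110.562° (west) — does not cross 180°.
Leg 5: -84.971° → +143.106°, shortest Δλ = -131.923° (west) — crosses 180°.
Total crossings: 2.

2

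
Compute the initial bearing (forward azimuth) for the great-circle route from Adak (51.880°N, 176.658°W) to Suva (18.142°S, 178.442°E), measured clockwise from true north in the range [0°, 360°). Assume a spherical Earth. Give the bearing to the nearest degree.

185°

Δλ = 178.442 − -176.658 = 355.100°; wrapped into (−180°, 180°]: -4.900°.
θ = atan2( sin Δλ · cos φ₂ , cos φ₁ · sin φ₂ − sin φ₁ · cos φ₂ · cos Δλ )
  = atan2(-0.08117, -0.93709) = -175.049° → normalised to [0°, 360°): 184.951°.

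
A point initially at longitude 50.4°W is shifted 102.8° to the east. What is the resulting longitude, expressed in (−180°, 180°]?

Start at -50.4°; shift +102.8° → +52.4°.
+52.4° already lies in (−180°, 180°].

52.4°E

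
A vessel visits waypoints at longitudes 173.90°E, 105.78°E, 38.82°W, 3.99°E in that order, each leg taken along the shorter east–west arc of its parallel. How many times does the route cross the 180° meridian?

0

Leg 1: +173.90° → +105.78°, shortest Δλ = -68.12° (west) — does not cross 180°.
Leg 2: +105.78° → -38.82°, shortest Δλ = -144.6° (west) — does not cross 180°.
Leg 3: -38.82° → +3.99°, shortest Δλ = 42.81° (east) — does not cross 180°.
Total crossings: 0.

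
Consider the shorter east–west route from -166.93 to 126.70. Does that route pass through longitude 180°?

Yes

Naïve |126.70 − -166.93| = 293.63° > 180°, so the shorter arc goes the other way round — across 180°.
Signed shortest Δλ = ((126.70 − -166.93 + 180) mod 360) − 180 = -66.37°.
Going west by 66.37° from -166.93° passes through 180° before reaching +126.70°.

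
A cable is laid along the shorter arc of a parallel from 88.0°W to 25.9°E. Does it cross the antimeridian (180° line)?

No

Signed shortest Δλ = ((25.9 − -88.0 + 180) mod 360) − 180 = 113.9°.
Going east by 113.9° from -88.0° reaches +25.9° without touching 180°.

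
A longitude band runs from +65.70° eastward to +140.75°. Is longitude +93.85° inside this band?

Band width going east from +65.70° to +140.75°: ((140.75 − 65.70) mod 360) = 75.05°.
Offset of +93.85° east of the west edge: ((93.85 − 65.70) mod 360) = 28.15°.
28.15° ≤ 75.05° ⇒ inside.

Yes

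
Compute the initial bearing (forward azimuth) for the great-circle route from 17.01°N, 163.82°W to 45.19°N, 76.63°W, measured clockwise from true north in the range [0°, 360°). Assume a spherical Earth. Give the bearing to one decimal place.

46.5°

Δλ = -76.63 − -163.82 = 87.19°.
θ = atan2( sin Δλ · cos φ₂ , cos φ₁ · sin φ₂ − sin φ₁ · cos φ₂ · cos Δλ )
  = atan2(0.70391, 0.66830) = 46.486° → normalised to [0°, 360°): 46.486°.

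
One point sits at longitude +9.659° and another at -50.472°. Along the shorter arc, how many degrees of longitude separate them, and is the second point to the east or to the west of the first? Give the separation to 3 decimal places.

60.131° west

Raw difference: -50.472 − 9.659 = -60.131°.
Normalise into (−180°, 180°]: -60.131° stays -60.131°.
Negative ⇒ the second point lies to the west; separation 60.131°.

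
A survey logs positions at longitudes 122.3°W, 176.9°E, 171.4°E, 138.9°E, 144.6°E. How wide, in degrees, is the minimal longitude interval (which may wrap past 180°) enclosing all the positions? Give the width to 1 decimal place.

98.8°

Sort the longitudes: -122.3°, +138.9°, +144.6°, +171.4°, +176.9°.
Eastward gaps between consecutive values (wrapping around): 261.2°, 5.7°, 26.8°, 5.5°, 60.8°.
Largest gap = 261.2° ⇒ minimal covering band is its complement: 360° − 261.2° = 98.8°.
Band runs from +138.9° eastward to -122.3°, crossing the antimeridian.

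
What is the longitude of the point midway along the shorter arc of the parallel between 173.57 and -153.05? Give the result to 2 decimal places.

Signed shortest Δλ from +173.57° to -153.05° is +33.38°.
Midpoint longitude = +173.57° + (+33.38°)/2 = +173.57° + 16.69° = +190.26°.
Normalise into (−180°, 180°]: -169.74°.
(The naïve average (+173.57 + -153.05)/2 = 10.26° is on the wrong side of the globe.)

-169.74°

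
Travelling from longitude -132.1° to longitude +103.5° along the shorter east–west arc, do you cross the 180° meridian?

Naïve |103.5 − -132.1| = 235.6° > 180°, so the shorter arc goes the other way round — across 180°.
Signed shortest Δλ = ((103.5 − -132.1 + 180) mod 360) − 180 = -124.4°.
Going west by 124.4° from -132.1° passes through 180° before reaching +103.5°.

Yes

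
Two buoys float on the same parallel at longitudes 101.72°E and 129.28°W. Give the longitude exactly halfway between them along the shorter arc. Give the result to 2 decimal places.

Signed shortest Δλ from +101.72° to -129.28° is +129.00°.
Midpoint longitude = +101.72° + (+129.00°)/2 = +101.72° + 64.50° = +166.22°.
(The naïve average (+101.72 + -129.28)/2 = -13.78° is on the wrong side of the globe.)

166.22°E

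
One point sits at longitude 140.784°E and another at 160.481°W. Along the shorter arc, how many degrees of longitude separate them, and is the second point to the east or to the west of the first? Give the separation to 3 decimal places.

Raw difference: -160.481 − 140.784 = -301.265°.
Normalise into (−180°, 180°]: -301.265° + 360° = 58.735°.
Positive ⇒ the second point lies to the east; separation 58.735°.

58.735° east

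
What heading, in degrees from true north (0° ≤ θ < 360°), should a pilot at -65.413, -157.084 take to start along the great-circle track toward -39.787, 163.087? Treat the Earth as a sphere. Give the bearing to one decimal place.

298.8°

Δλ = 163.087 − -157.084 = 320.171°; wrapped into (−180°, 180°]: -39.829°.
θ = atan2( sin Δλ · cos φ₂ , cos φ₁ · sin φ₂ − sin φ₁ · cos φ₂ · cos Δλ )
  = atan2(-0.49218, 0.27036) = -61.220° → normalised to [0°, 360°): 298.780°.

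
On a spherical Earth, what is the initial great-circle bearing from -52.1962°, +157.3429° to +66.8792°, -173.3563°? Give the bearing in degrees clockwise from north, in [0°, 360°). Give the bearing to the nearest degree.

13°

Δλ = -173.3563 − 157.3429 = -330.6992°; wrapped into (−180°, 180°]: 29.3008°.
θ = atan2( sin Δλ · cos φ₂ , cos φ₁ · sin φ₂ − sin φ₁ · cos φ₂ · cos Δλ )
  = atan2(0.19217, 0.83429) = 12.971° → normalised to [0°, 360°): 12.971°.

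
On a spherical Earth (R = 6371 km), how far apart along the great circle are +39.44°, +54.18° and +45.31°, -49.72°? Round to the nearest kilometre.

Δλ = -49.72 − 54.18 = -103.90°.
Δφ = 45.31 − 39.44 = 5.87°.
a = sin²(Δφ/2) + cos φ₁ · cos φ₂ · sin²(Δλ/2) = 0.339424.
c = 2·atan2(√a, √(1−a)) = 1.24385 rad → d = 6371·c ≈ 7924.57 km.

7925 km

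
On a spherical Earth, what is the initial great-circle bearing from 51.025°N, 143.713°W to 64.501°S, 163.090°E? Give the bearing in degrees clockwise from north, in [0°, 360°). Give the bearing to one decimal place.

Δλ = 163.090 − -143.713 = 306.803°; wrapped into (−180°, 180°]: -53.197°.
θ = atan2( sin Δλ · cos φ₂ , cos φ₁ · sin φ₂ − sin φ₁ · cos φ₂ · cos Δλ )
  = atan2(-0.34470, -0.76821) = -155.834° → normalised to [0°, 360°): 204.166°.

204.2°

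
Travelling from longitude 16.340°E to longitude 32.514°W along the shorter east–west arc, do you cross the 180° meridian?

Signed shortest Δλ = ((-32.514 − 16.340 + 180) mod 360) − 180 = -48.854°.
Going west by 48.854° from +16.340° reaches -32.514° without touching 180°.

No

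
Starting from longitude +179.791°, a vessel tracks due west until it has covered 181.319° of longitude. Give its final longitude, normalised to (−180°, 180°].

-1.528°

Start at +179.791°; shift −181.319° → -1.528°.
-1.528° already lies in (−180°, 180°].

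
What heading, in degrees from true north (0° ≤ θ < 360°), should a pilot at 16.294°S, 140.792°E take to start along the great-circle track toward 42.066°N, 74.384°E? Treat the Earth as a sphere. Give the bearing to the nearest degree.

Δλ = 74.384 − 140.792 = -66.408°.
θ = atan2( sin Δλ · cos φ₂ , cos φ₁ · sin φ₂ − sin φ₁ · cos φ₂ · cos Δλ )
  = atan2(-0.68032, 0.72644) = -43.123° → normalised to [0°, 360°): 316.877°.

317°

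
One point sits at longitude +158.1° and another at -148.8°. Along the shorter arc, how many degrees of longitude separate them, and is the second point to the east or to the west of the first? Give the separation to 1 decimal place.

Raw difference: -148.8 − 158.1 = -306.9°.
Normalise into (−180°, 180°]: -306.9° + 360° = 53.1°.
Positive ⇒ the second point lies to the east; separation 53.1°.

53.1° east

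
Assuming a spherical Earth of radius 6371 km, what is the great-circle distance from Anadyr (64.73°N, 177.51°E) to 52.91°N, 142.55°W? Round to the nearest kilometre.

2586 km

Δλ = -142.55 − 177.51 = -320.06°; wrapped into (−180°, 180°]: 39.94°.
Δφ = 52.91 − 64.73 = -11.82°.
a = sin²(Δφ/2) + cos φ₁ · cos φ₂ · sin²(Δλ/2) = 0.040630.
c = 2·atan2(√a, √(1−a)) = 0.40592 rad → d = 6371·c ≈ 2586.12 km.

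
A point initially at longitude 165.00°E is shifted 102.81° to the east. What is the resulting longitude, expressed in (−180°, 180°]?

Start at +165.00°; shift +102.81° → +267.81°.
+267.81° lies outside (−180°, 180°]; subtract 360° → -92.19°.

92.19°W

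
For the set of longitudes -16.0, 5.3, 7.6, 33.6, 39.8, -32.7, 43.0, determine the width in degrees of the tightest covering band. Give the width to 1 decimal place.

Sort the longitudes: -32.7°, -16.0°, +5.3°, +7.6°, +33.6°, +39.8°, +43.0°.
Eastward gaps between consecutive values (wrapping around): 16.7°, 21.3°, 2.3°, 26.0°, 6.2°, 3.2°, 284.3°.
Largest gap = 284.3° ⇒ minimal covering band is its complement: 360° − 284.3° = 75.7°.
Band runs from -32.7° eastward to +43.0°.

75.7°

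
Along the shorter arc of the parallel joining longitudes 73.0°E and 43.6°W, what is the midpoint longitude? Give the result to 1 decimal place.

Signed shortest Δλ from +73.0° to -43.6° is -116.6°.
Midpoint longitude = +73.0° + (-116.6°)/2 = +73.0° − 58.3° = +14.7°.

14.7°E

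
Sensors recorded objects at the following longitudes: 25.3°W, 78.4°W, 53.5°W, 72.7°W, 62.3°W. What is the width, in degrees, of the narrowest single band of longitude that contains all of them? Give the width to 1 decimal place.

Sort the longitudes: -78.4°, -72.7°, -62.3°, -53.5°, -25.3°.
Eastward gaps between consecutive values (wrapping around): 5.7°, 10.4°, 8.8°, 28.2°, 306.9°.
Largest gap = 306.9° ⇒ minimal covering band is its complement: 360° − 306.9° = 53.1°.
Band runs from -78.4° eastward to -25.3°.

53.1°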